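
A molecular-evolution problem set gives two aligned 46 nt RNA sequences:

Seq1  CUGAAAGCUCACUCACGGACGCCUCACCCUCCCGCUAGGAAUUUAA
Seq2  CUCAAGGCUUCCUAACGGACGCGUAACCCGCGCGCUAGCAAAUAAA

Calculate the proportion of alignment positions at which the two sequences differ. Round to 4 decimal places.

Mismatches occur at site 3 (G/C), site 6 (A/G), site 10 (C/U), site 11 (A/C), site 14 (C/A), site 23 (C/G), site 25 (C/A), site 30 (U/G), site 32 (C/G), site 39 (G/C), site 42 (U/A), site 44 (U/A).
There are 12 differences over 46 sites, so p = 12/46 = 0.2609.

0.2609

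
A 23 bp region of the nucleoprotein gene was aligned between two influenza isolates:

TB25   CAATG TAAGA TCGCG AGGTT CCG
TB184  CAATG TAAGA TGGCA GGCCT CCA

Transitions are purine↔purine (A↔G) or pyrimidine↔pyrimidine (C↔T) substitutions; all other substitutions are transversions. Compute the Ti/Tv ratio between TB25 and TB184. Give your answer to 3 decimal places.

The sequences differ at positions 12 (C/G, transversion), 15 (G/A, transition), 16 (A/G, transition), 18 (G/C, transversion), 19 (T/C, transition), 23 (G/A, transition).
Of the 6 differences, 4 transitions and 2 transversions, so Ti/Tv = 4/2 = 2.000.

2.000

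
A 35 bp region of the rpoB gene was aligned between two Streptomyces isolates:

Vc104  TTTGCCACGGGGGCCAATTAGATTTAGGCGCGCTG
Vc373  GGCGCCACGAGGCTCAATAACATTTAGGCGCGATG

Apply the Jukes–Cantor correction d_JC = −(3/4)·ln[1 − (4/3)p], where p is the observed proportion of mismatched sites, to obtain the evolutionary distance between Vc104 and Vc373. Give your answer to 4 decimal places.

0.3149

Differing sites — 1:T/G; 2:T/G; 3:T/C; 10:G/A; 13:G/C; 14:C/T; 19:T/A; 21:G/C; 33:C/A.
p = 9/35 = 0.257143.
d = −0.75 · ln(1 − (4/3)·0.257143) = −0.75 · ln(0.657143) = −0.75 · (-0.419854) = 0.3149.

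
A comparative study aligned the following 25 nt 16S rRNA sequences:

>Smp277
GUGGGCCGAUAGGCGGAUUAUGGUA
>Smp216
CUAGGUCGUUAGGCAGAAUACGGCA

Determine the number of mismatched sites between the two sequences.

8

Mismatches occur at site 1 (G↔C), site 3 (G↔A), site 6 (C↔U), site 9 (A↔U), site 15 (G↔A), site 18 (U↔A), site 21 (U↔C), site 24 (U↔C).
That gives 8 mismatches out of 25 aligned sites, so the Hamming distance is 8.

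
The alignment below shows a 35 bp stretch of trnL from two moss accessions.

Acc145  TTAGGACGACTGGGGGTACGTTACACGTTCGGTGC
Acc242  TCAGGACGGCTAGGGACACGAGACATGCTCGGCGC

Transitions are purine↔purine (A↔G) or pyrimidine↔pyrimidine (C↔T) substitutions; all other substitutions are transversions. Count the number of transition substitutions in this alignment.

Differing sites — 2:T/C (Ti); 9:A/G (Ti); 12:G/A (Ti); 16:G/A (Ti); 17:T/C (Ti); 21:T/A (Tv); 22:T/G (Tv); 26:C/T (Ti); 28:T/C (Ti); 33:T/C (Ti).
Of the 10 differences, 8 transitions and 2 transversions, so the answer is 8.

8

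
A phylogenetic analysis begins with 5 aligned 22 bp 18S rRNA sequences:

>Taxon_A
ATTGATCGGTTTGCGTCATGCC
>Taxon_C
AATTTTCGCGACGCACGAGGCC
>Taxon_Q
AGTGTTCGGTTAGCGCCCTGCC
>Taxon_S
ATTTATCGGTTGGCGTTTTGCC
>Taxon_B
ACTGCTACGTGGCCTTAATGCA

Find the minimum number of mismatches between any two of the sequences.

4

Pairwise Hamming distances:
  Taxon_A vs Taxon_C: 11
  Taxon_A vs Taxon_Q: 5
  Taxon_A vs Taxon_S: 4
  Taxon_A vs Taxon_B: 10
  Taxon_C vs Taxon_Q: 10
  Taxon_C vs Taxon_S: 11
  Taxon_C vs Taxon_B: 15
  Taxon_Q vs Taxon_S: 7
  Taxon_Q vs Taxon_B: 12
  Taxon_S vs Taxon_B: 11
The smallest is 4, between Taxon_A and Taxon_S.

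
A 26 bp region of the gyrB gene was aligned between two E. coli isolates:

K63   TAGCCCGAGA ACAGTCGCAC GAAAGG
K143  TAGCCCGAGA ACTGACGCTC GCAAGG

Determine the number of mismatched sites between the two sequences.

Differing sites — 13:A/T; 15:T/A; 19:A/T; 22:A/C.
That gives 4 mismatches out of 26 aligned sites, so the Hamming distance is 4.

4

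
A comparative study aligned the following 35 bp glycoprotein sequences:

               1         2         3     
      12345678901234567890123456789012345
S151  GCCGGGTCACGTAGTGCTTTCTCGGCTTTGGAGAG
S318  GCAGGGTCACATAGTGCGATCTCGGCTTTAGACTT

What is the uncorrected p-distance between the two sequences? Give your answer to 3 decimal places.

0.229

Mismatches occur at site 3 (C↔A), site 11 (G↔A), site 18 (T↔G), site 19 (T↔A), site 30 (G↔A), site 33 (G↔C), site 34 (A↔T), site 35 (G↔T).
There are 8 differences over 35 sites, so p = 8/35 = 0.229.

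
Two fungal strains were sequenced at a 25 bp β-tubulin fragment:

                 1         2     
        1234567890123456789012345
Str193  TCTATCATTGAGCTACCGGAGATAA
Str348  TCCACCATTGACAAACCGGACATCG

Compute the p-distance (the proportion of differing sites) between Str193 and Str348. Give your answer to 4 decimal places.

Differing sites — 3:T/C; 5:T/C; 12:G/C; 13:C/A; 14:T/A; 21:G/C; 24:A/C; 25:A/G.
There are 8 differences over 25 sites, so p = 8/25 = 0.3200.

0.3200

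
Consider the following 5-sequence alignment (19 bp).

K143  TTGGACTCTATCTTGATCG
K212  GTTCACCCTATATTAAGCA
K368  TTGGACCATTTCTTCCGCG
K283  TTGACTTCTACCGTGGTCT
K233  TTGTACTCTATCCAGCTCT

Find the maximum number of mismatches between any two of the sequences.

13

Pairwise Hamming distances:
  K143 vs K212: 8
  K143 vs K368: 6
  K143 vs K283: 7
  K143 vs K233: 5
  K212 vs K368: 9
  K212 vs K283: 13
  K212 vs K233: 11
  K368 vs K283: 12
  K368 vs K233: 9
  K283 vs K233: 7
The largest is 13, between K212 and K283.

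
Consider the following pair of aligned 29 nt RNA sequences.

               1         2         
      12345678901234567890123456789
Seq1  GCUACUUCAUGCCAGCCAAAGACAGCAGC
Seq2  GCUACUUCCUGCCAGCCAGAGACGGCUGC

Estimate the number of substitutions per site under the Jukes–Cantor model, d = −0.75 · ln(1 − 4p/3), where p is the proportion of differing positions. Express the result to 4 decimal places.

0.1524

Differing sites — 9:A/C; 19:A/G; 24:A/G; 27:A/U.
p = 4/29 = 0.137931.
d = −0.75 · ln(1 − (4/3)·0.137931) = −0.75 · ln(0.816092) = −0.75 · (-0.203228) = 0.1524.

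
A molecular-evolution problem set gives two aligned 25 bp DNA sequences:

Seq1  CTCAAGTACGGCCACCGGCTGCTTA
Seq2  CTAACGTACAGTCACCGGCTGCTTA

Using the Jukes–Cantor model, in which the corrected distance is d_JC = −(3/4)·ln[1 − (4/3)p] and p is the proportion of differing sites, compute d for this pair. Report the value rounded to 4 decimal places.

Differing sites — 3:C/A; 5:A/C; 10:G/A; 12:C/T.
p = 4/25 = 0.160000.
d = −0.75 · ln(1 − (4/3)·0.160000) = −0.75 · ln(0.786667) = −0.75 · (-0.239950) = 0.1800.

0.1800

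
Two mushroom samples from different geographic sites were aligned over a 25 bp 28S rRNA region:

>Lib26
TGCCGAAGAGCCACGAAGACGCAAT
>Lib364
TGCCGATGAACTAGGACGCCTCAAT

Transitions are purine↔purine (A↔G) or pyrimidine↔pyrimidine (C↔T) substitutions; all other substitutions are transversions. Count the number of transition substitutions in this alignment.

The sequences differ at positions 7 (A/T, transversion), 10 (G/A, transition), 12 (C/T, transition), 14 (C/G, transversion), 17 (A/C, transversion), 19 (A/C, transversion), 21 (G/T, transversion).
Of the 7 differences, 2 transitions and 5 transversions, so the answer is 2.

2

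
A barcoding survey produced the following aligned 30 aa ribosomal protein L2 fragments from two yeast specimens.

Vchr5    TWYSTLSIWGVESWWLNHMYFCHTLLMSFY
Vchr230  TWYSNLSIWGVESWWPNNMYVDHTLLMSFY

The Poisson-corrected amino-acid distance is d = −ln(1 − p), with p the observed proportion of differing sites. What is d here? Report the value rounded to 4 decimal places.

Mismatches occur at site 5 (T→N), site 16 (L→P), site 18 (H→N), site 21 (F→V), site 22 (C→D).
p = 5/30 = 0.166667.
d = −ln(1 − 0.166667) = −ln(0.833333) = 0.1823.

0.1823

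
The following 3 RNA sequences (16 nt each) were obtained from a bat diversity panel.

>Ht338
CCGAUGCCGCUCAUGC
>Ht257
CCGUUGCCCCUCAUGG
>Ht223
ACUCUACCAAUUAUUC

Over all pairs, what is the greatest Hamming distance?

Pairwise Hamming distances:
  Ht338 vs Ht257: 3
  Ht338 vs Ht223: 8
  Ht257 vs Ht223: 9
The largest is 9, between Ht257 and Ht223.

9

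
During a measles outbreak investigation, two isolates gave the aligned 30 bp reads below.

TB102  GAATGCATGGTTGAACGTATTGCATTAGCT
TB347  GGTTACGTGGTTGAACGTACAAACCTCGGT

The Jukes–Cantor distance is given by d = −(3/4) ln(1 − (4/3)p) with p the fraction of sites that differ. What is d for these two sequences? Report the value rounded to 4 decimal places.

0.5716

Differing sites — 2:A/G; 3:A/T; 5:G/A; 7:A/G; 20:T/C; 21:T/A; 22:G/A; 23:C/A; 24:A/C; 25:T/C; 27:A/C; 29:C/G.
p = 12/30 = 0.400000.
d = −0.75 · ln(1 − (4/3)·0.400000) = −0.75 · ln(0.466667) = −0.75 · (-0.762139) = 0.5716.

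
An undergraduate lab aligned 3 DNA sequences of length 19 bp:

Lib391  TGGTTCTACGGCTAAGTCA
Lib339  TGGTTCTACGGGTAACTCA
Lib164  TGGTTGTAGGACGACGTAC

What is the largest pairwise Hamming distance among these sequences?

9

Pairwise Hamming distances:
  Lib391 vs Lib339: 2
  Lib391 vs Lib164: 7
  Lib339 vs Lib164: 9
The largest is 9, between Lib339 and Lib164.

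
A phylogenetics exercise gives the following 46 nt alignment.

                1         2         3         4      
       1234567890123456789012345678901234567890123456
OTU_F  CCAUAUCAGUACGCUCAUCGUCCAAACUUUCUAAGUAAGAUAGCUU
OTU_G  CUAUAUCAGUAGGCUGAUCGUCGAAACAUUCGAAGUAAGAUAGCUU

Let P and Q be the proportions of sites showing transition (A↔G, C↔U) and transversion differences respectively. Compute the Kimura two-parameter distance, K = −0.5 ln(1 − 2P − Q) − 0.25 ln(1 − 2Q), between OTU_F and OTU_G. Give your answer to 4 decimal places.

The sequences differ at positions 2 (C/U, transition), 12 (C/G, transversion), 16 (C/G, transversion), 23 (C/G, transversion), 28 (U/A, transversion), 32 (U/G, transversion).
Of the 6 differences, 1 transition and 5 transversions over 46 sites: P = 1/46 = 0.021739, Q = 5/46 = 0.108696.
d = −0.5·ln(0.847826) − 0.25·ln(0.782608) = −0.5·(-0.165080) − 0.25·(-0.245123) = 0.1438.

0.1438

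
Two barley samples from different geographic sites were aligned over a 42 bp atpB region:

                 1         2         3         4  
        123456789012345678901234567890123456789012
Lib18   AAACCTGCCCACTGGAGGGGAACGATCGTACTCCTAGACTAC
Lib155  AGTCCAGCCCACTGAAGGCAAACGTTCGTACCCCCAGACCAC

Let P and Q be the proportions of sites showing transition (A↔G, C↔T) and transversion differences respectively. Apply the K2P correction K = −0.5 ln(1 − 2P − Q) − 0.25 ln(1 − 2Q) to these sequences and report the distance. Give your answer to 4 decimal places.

0.2926

Differing sites — 2:A/G (Ti); 3:A/T (Tv); 6:T/A (Tv); 15:G/A (Ti); 19:G/C (Tv); 20:G/A (Ti); 25:A/T (Tv); 32:T/C (Ti); 35:T/C (Ti); 40:T/C (Ti).
Of the 10 differences, 6 transitions and 4 transversions over 42 sites: P = 6/42 = 0.142857, Q = 4/42 = 0.095238.
d = −0.5·ln(0.619048) − 0.25·ln(0.809524) = −0.5·(-0.479572) − 0.25·(-0.211309) = 0.2926.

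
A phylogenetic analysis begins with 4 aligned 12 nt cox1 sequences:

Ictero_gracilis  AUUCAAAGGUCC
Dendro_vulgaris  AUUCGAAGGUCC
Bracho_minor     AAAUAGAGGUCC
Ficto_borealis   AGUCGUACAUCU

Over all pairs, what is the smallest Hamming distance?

1

Pairwise Hamming distances:
  Ictero_gracilis vs Dendro_vulgaris: 1
  Ictero_gracilis vs Bracho_minor: 4
  Ictero_gracilis vs Ficto_borealis: 6
  Dendro_vulgaris vs Bracho_minor: 5
  Dendro_vulgaris vs Ficto_borealis: 5
  Bracho_minor vs Ficto_borealis: 8
The smallest is 1, between Ictero_gracilis and Dendro_vulgaris.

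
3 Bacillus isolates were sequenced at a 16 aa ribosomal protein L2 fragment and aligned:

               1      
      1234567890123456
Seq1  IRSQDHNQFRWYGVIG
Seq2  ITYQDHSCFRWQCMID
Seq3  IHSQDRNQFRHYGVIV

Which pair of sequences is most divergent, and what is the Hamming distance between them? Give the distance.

10

Pairwise Hamming distances:
  Seq1 vs Seq2: 8
  Seq1 vs Seq3: 4
  Seq2 vs Seq3: 10
The largest is 10, between Seq2 and Seq3.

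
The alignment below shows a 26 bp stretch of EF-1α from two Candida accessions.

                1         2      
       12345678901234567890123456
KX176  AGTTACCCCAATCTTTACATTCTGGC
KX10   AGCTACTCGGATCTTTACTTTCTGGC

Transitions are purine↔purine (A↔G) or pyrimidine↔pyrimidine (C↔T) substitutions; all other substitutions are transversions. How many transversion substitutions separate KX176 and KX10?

2

Differing sites — 3:T/C (Ti); 7:C/T (Ti); 9:C/G (Tv); 10:A/G (Ti); 19:A/T (Tv).
Of the 5 differences, 3 transitions and 2 transversions, so the answer is 2.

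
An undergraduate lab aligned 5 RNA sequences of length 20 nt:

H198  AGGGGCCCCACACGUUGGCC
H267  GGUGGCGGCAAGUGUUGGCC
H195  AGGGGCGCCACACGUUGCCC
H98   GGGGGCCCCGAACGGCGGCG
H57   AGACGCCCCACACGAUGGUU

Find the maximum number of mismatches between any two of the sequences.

11

Pairwise Hamming distances:
  H198 vs H267: 7
  H198 vs H195: 2
  H198 vs H98: 6
  H198 vs H57: 5
  H267 vs H195: 7
  H267 vs H98: 9
  H267 vs H57: 11
  H195 vs H98: 8
  H195 vs H57: 7
  H98 vs H57: 9
The largest is 11, between H267 and H57.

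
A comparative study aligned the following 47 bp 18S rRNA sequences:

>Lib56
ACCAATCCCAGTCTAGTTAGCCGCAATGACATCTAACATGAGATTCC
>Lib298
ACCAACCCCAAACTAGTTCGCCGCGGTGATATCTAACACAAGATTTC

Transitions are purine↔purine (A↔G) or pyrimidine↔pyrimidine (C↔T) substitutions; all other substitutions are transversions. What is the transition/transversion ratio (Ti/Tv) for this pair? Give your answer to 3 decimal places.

4.000

Mismatches occur at site 6 (T→C, transition), site 11 (G→A, transition), site 12 (T→A, transversion), site 19 (A→C, transversion), site 25 (A→G, transition), site 26 (A→G, transition), site 30 (C→T, transition), site 39 (T→C, transition), site 40 (G→A, transition), site 46 (C→T, transition).
Of the 10 differences, 8 transitions and 2 transversions, so Ti/Tv = 8/2 = 4.000.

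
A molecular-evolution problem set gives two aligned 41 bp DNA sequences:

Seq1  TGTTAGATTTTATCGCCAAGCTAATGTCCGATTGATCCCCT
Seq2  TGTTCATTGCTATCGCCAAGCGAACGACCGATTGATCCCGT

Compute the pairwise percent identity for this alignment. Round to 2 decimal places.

78.05%

Differing sites — 5:A/C; 6:G/A; 7:A/T; 9:T/G; 10:T/C; 22:T/G; 25:T/C; 27:T/A; 40:C/G.
32 of the 41 sites match, so the percent identity is 32/41 × 100 = 78.05%.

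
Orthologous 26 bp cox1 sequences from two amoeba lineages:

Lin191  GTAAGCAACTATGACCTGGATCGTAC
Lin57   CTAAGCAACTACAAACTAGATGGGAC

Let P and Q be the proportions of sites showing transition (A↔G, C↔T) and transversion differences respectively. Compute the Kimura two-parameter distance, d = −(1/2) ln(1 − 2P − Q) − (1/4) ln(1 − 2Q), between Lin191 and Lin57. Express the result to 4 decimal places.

0.3347

The sequences differ at positions 1 (G/C, transversion), 12 (T/C, transition), 13 (G/A, transition), 15 (C/A, transversion), 18 (G/A, transition), 22 (C/G, transversion), 24 (T/G, transversion).
Of the 7 differences, 3 transitions and 4 transversions over 26 sites: P = 3/26 = 0.115385, Q = 4/26 = 0.153846.
d = −0.5·ln(0.615384) − 0.25·ln(0.692308) = −0.5·(-0.485509) − 0.25·(-0.367724) = 0.3347.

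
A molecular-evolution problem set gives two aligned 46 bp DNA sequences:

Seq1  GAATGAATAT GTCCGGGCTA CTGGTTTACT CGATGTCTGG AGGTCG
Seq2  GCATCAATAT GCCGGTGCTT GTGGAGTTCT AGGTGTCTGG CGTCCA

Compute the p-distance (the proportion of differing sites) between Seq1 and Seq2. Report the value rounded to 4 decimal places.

0.3478

The sequences differ at positions 2 (A/C), 5 (G/C), 12 (T/C), 14 (C/G), 16 (G/T), 20 (A/T), 21 (C/G), 25 (T/A), 26 (T/G), 28 (A/T), 31 (C/A), 33 (A/G), 41 (A/C), 43 (G/T), 44 (T/C), 46 (G/A).
There are 16 differences over 46 sites, so p = 16/46 = 0.3478.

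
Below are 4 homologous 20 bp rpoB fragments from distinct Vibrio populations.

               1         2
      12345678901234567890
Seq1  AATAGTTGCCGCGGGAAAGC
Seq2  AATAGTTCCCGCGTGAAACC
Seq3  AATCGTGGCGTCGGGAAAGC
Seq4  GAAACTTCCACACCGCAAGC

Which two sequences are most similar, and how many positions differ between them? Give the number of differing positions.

Pairwise Hamming distances:
  Seq1 vs Seq2: 3
  Seq1 vs Seq3: 4
  Seq1 vs Seq4: 10
  Seq2 vs Seq3: 7
  Seq2 vs Seq4: 10
  Seq3 vs Seq4: 12
The smallest is 3, between Seq1 and Seq2.

3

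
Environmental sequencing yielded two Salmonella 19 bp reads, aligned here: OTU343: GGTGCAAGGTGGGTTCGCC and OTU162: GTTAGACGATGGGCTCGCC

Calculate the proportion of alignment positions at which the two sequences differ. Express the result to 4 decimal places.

Differing sites — 2:G/T; 4:G/A; 5:C/G; 7:A/C; 9:G/A; 14:T/C.
There are 6 differences over 19 sites, so p = 6/19 = 0.3158.

0.3158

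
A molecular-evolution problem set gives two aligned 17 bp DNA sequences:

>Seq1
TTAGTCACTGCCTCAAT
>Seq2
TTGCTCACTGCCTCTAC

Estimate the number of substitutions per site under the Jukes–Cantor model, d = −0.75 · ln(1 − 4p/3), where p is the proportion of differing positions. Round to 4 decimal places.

0.2824

Differing sites — 3:A/G; 4:G/C; 15:A/T; 17:T/C.
p = 4/17 = 0.235294.
d = −0.75 · ln(1 − (4/3)·0.235294) = −0.75 · ln(0.686275) = −0.75 · (-0.376477) = 0.2824.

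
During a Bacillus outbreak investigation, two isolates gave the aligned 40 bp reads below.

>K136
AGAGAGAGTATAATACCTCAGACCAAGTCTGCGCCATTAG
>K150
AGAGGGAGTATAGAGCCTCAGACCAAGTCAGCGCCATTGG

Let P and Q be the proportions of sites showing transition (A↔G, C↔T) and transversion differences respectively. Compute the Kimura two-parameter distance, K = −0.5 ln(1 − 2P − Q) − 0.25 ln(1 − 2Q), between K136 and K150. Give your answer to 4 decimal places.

0.1702

Mismatches occur at site 5 (A/G, transition), site 13 (A/G, transition), site 14 (T/A, transversion), site 15 (A/G, transition), site 30 (T/A, transversion), site 39 (A/G, transition).
Of the 6 differences, 4 transitions and 2 transversions over 40 sites: P = 4/40 = 0.100000, Q = 2/40 = 0.050000.
d = −0.5·ln(0.750000) − 0.25·ln(0.900000) = −0.5·(-0.287682) − 0.25·(-0.105361) = 0.1702.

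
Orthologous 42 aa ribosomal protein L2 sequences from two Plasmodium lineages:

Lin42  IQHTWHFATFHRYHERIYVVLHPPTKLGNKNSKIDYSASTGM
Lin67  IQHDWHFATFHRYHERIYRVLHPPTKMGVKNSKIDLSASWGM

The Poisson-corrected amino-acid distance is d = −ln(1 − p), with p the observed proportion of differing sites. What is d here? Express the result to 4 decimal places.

Mismatches occur at site 4 (T→D), site 19 (V→R), site 27 (L→M), site 29 (N→V), site 36 (Y→L), site 40 (T→W).
p = 6/42 = 0.142857.
d = −ln(1 − 0.142857) = −ln(0.857143) = 0.1542.

0.1542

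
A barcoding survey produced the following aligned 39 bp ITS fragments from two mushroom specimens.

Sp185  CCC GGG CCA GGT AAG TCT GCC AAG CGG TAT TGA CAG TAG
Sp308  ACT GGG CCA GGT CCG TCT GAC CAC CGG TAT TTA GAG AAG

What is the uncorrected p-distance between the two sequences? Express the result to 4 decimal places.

Differing sites — 1:C/A; 3:C/T; 13:A/C; 14:A/C; 20:C/A; 22:A/C; 24:G/C; 32:G/T; 34:C/G; 37:T/A.
There are 10 differences over 39 sites, so p = 10/39 = 0.2564.

0.2564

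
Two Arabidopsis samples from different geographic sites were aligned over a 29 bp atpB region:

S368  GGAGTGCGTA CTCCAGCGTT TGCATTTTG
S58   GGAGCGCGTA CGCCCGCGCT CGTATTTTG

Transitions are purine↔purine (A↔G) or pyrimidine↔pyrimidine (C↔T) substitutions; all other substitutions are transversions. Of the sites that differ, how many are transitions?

Differing sites — 5:T/C (Ti); 12:T/G (Tv); 15:A/C (Tv); 19:T/C (Ti); 21:T/C (Ti); 23:C/T (Ti).
Of the 6 differences, 4 transitions and 2 transversions, so the answer is 4.

4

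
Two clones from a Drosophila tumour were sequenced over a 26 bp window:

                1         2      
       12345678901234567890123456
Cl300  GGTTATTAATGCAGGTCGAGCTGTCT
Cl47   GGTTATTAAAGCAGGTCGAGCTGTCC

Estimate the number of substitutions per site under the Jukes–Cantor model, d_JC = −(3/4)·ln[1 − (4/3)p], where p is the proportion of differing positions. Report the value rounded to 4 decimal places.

The sequences differ at positions 10 (T/A), 26 (T/C).
p = 2/26 = 0.076923.
d = −0.75 · ln(1 − (4/3)·0.076923) = −0.75 · ln(0.897436) = −0.75 · (-0.108213) = 0.0812.

0.0812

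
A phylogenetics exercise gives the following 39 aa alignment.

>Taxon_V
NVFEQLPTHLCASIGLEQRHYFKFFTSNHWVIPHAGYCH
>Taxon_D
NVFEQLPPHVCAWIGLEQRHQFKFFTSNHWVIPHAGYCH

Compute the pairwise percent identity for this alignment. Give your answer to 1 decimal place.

89.7%

Mismatches occur at site 8 (T↔P), site 10 (L↔V), site 13 (S↔W), site 21 (Y↔Q).
35 of the 39 sites match, so the percent identity is 35/39 × 100 = 89.7%.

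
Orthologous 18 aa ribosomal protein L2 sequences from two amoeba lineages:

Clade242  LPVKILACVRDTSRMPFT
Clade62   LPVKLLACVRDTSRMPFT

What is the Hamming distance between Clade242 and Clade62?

1

A single mismatch occurs at site 5 (I/L).
That gives 1 mismatch out of 18 aligned sites, so the Hamming distance is 1.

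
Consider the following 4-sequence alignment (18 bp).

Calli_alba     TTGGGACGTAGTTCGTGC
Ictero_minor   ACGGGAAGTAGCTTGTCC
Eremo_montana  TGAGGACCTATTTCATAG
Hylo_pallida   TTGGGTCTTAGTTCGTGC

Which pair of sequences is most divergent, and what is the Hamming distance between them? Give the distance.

11

Pairwise Hamming distances:
  Calli_alba vs Ictero_minor: 6
  Calli_alba vs Eremo_montana: 7
  Calli_alba vs Hylo_pallida: 2
  Ictero_minor vs Eremo_montana: 11
  Ictero_minor vs Hylo_pallida: 8
  Eremo_montana vs Hylo_pallida: 8
The largest is 11, between Ictero_minor and Eremo_montana.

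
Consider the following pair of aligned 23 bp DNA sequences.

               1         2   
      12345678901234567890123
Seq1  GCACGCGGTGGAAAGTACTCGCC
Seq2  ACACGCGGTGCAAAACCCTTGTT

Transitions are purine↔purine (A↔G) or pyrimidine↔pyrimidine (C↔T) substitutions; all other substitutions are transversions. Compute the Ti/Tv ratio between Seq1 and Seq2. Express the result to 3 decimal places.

3.000

Differing sites — 1:G/A (Ti); 11:G/C (Tv); 15:G/A (Ti); 16:T/C (Ti); 17:A/C (Tv); 20:C/T (Ti); 22:C/T (Ti); 23:C/T (Ti).
Of the 8 differences, 6 transitions and 2 transversions, so Ti/Tv = 6/2 = 3.000.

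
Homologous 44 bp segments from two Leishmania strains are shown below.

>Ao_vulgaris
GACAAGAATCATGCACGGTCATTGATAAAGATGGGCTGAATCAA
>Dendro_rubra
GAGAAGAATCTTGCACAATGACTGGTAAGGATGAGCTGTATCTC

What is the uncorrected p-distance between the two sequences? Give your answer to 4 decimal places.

Differing sites — 3:C/G; 11:A/T; 17:G/A; 18:G/A; 20:C/G; 22:T/C; 25:A/G; 29:A/G; 34:G/A; 39:A/T; 43:A/T; 44:A/C.
There are 12 differences over 44 sites, so p = 12/44 = 0.2727.

0.2727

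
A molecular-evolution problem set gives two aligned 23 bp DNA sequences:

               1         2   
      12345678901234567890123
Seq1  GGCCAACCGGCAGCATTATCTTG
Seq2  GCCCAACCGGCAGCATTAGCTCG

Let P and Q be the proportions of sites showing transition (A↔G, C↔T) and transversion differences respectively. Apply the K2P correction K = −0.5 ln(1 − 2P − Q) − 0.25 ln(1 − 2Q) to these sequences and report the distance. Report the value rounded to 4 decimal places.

Differing sites — 2:G/C (Tv); 19:T/G (Tv); 22:T/C (Ti).
Of the 3 differences, 1 transition and 2 transversions over 23 sites: P = 1/23 = 0.043478, Q = 2/23 = 0.086957.
d = −0.5·ln(0.826087) − 0.25·ln(0.826086) = −0.5·(-0.191055) − 0.25·(-0.191056) = 0.1433.

0.1433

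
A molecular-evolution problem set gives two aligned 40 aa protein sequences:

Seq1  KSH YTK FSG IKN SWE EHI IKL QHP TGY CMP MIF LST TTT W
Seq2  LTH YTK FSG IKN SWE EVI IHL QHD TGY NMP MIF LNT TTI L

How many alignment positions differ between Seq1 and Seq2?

Differing sites — 1:K/L; 2:S/T; 17:H/V; 20:K/H; 24:P/D; 28:C/N; 35:S/N; 39:T/I; 40:W/L.
That gives 9 mismatches out of 40 aligned sites, so the Hamming distance is 9.

9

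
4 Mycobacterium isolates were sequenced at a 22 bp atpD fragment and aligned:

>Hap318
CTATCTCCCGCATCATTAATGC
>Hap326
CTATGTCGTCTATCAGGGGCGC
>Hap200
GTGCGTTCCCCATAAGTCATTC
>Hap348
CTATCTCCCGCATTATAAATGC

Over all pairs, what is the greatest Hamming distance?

Pairwise Hamming distances:
  Hap318 vs Hap326: 10
  Hap318 vs Hap200: 10
  Hap318 vs Hap348: 2
  Hap326 vs Hap200: 13
  Hap326 vs Hap348: 11
  Hap200 vs Hap348: 11
The largest is 13, between Hap326 and Hap200.

13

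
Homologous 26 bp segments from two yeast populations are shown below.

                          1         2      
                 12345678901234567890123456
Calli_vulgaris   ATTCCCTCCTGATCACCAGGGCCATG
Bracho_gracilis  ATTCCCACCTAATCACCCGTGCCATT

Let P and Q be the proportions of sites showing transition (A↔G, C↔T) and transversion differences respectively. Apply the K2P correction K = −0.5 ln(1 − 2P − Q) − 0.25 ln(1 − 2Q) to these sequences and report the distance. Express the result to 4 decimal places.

0.2231

Differing sites — 7:T/A (Tv); 11:G/A (Ti); 18:A/C (Tv); 20:G/T (Tv); 26:G/T (Tv).
Of the 5 differences, 1 transition and 4 transversions over 26 sites: P = 1/26 = 0.038462, Q = 4/26 = 0.153846.
d = −0.5·ln(0.769230) − 0.25·ln(0.692308) = −0.5·(-0.262365) − 0.25·(-0.367724) = 0.2231.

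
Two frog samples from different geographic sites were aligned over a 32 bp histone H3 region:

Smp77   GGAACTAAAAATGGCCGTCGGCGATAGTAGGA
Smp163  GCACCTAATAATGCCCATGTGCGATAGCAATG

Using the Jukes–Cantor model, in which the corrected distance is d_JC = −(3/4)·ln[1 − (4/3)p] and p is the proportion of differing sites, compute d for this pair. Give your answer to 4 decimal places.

The sequences differ at positions 2 (G/C), 4 (A/C), 9 (A/T), 14 (G/C), 17 (G/A), 19 (C/G), 20 (G/T), 28 (T/C), 30 (G/A), 31 (G/T), 32 (A/G).
p = 11/32 = 0.343750.
d = −0.75 · ln(1 − (4/3)·0.343750) = −0.75 · ln(0.541667) = −0.75 · (-0.613104) = 0.4598.

0.4598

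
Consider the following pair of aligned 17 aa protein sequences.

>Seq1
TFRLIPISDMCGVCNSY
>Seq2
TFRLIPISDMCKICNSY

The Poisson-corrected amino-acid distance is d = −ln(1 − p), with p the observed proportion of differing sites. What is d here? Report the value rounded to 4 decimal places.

The sequences differ at positions 12 (G/K), 13 (V/I).
p = 2/17 = 0.117647.
d = −ln(1 − 0.117647) = −ln(0.882353) = 0.1252.

0.1252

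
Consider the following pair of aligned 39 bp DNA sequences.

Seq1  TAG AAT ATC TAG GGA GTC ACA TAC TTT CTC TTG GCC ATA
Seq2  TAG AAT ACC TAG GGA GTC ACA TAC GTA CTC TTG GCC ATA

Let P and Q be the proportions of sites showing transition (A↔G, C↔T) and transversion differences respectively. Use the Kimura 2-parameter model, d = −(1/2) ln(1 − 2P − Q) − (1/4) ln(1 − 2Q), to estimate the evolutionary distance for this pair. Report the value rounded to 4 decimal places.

The sequences differ at positions 8 (T/C, transition), 25 (T/G, transversion), 27 (T/A, transversion).
Of the 3 differences, 1 transition and 2 transversions over 39 sites: P = 1/39 = 0.025641, Q = 2/39 = 0.051282.
d = −0.5·ln(0.897436) − 0.25·ln(0.897436) = −0.5·(-0.108213) − 0.25·(-0.108213) = 0.0812.

0.0812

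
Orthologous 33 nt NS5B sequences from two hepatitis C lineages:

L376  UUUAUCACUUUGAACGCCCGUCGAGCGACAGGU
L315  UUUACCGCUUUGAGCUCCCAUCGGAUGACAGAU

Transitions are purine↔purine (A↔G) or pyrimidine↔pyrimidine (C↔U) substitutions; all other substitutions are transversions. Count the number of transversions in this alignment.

Mismatches occur at site 5 (U/C, transition), site 7 (A/G, transition), site 14 (A/G, transition), site 16 (G/U, transversion), site 20 (G/A, transition), site 24 (A/G, transition), site 25 (G/A, transition), site 26 (C/U, transition), site 32 (G/A, transition).
Of the 9 differences, 8 transitions and 1 transversion, so the answer is 1.

1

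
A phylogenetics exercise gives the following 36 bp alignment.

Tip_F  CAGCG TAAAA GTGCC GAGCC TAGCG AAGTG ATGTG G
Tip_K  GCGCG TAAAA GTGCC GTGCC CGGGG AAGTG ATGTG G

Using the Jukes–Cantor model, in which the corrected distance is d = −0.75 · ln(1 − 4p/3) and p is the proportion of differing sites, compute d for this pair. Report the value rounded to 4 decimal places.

Differing sites — 1:C/G; 2:A/C; 17:A/T; 21:T/C; 22:A/G; 24:C/G.
p = 6/36 = 0.166667.
d = −0.75 · ln(1 − (4/3)·0.166667) = −0.75 · ln(0.777777) = −0.75 · (-0.251315) = 0.1885.

0.1885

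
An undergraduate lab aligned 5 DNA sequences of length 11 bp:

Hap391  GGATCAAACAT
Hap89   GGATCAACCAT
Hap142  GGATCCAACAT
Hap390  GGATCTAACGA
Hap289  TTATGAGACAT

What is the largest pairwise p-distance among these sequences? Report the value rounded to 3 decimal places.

Pairwise Hamming distances:
  Hap391 vs Hap89: 1
  Hap391 vs Hap142: 1
  Hap391 vs Hap390: 3
  Hap391 vs Hap289: 4
  Hap89 vs Hap142: 2
  Hap89 vs Hap390: 4
  Hap89 vs Hap289: 5
  Hap142 vs Hap390: 3
  Hap142 vs Hap289: 5
  Hap390 vs Hap289: 7
The largest is 7 mismatches, between Hap390 and Hap289; p = 7/11 = 0.636.

0.636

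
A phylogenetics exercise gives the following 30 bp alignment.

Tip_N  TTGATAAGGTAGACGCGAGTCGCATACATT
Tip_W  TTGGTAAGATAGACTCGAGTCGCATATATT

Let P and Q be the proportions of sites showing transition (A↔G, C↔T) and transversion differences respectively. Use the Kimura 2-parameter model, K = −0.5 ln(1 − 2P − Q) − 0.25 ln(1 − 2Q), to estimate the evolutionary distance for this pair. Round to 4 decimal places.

Mismatches occur at site 4 (A↔G, transition), site 9 (G↔A, transition), site 15 (G↔T, transversion), site 27 (C↔T, transition).
Of the 4 differences, 3 transitions and 1 transversion over 30 sites: P = 3/30 = 0.100000, Q = 1/30 = 0.033333.
d = −0.5·ln(0.766667) − 0.25·ln(0.933334) = −0.5·(-0.265703) − 0.25·(-0.068992) = 0.1501.

0.1501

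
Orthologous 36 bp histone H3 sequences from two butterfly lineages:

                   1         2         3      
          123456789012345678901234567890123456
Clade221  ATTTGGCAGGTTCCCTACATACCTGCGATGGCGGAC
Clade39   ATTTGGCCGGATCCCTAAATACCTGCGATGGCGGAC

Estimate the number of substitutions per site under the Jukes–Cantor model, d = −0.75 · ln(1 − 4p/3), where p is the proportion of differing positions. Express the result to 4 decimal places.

Differing sites — 8:A/C; 11:T/A; 18:C/A.
p = 3/36 = 0.083333.
d = −0.75 · ln(1 − (4/3)·0.083333) = −0.75 · ln(0.888889) = −0.75 · (-0.117783) = 0.0883.

0.0883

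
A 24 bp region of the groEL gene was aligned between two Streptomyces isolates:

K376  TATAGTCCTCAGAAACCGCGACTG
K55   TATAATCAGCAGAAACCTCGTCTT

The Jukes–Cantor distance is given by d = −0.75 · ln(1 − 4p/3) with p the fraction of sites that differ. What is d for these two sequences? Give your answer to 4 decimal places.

0.3041

The sequences differ at positions 5 (G/A), 8 (C/A), 9 (T/G), 18 (G/T), 21 (A/T), 24 (G/T).
p = 6/24 = 0.250000.
d = −0.75 · ln(1 − (4/3)·0.250000) = −0.75 · ln(0.666667) = −0.75 · (-0.405465) = 0.3041.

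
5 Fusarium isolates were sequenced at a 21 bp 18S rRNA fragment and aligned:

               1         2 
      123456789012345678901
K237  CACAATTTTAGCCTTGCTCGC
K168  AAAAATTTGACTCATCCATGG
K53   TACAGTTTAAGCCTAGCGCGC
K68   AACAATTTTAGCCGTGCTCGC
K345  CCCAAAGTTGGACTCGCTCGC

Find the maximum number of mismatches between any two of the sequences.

Pairwise Hamming distances:
  K237 vs K168: 10
  K237 vs K53: 5
  K237 vs K68: 2
  K237 vs K345: 6
  K168 vs K53: 12
  K168 vs K68: 9
  K168 vs K345: 15
  K53 vs K68: 6
  K53 vs K345: 10
  K68 vs K345: 8
The largest is 15, between K168 and K345.

15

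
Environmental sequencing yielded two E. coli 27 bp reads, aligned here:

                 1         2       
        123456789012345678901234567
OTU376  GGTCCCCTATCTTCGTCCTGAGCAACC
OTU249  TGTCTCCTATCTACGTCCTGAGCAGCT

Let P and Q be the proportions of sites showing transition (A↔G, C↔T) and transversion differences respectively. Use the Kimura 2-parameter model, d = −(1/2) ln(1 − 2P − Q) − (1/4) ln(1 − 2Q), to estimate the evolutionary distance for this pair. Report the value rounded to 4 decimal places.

The sequences differ at positions 1 (G/T, transversion), 5 (C/T, transition), 13 (T/A, transversion), 25 (A/G, transition), 27 (C/T, transition).
Of the 5 differences, 3 transitions and 2 transversions over 27 sites: P = 3/27 = 0.111111, Q = 2/27 = 0.074074.
d = −0.5·ln(0.703704) − 0.25·ln(0.851852) = −0.5·(-0.351397) − 0.25·(-0.160342) = 0.2158.

0.2158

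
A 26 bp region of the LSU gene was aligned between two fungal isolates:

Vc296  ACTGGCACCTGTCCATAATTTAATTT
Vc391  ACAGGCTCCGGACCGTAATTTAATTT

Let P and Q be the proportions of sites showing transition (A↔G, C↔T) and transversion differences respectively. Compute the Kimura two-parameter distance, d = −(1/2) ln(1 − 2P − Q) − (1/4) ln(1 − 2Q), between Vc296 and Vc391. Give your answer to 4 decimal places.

The sequences differ at positions 3 (T/A, transversion), 7 (A/T, transversion), 10 (T/G, transversion), 12 (T/A, transversion), 15 (A/G, transition).
Of the 5 differences, 1 transition and 4 transversions over 26 sites: P = 1/26 = 0.038462, Q = 4/26 = 0.153846.
d = −0.5·ln(0.769230) − 0.25·ln(0.692308) = −0.5·(-0.262365) − 0.25·(-0.367724) = 0.2231.

0.2231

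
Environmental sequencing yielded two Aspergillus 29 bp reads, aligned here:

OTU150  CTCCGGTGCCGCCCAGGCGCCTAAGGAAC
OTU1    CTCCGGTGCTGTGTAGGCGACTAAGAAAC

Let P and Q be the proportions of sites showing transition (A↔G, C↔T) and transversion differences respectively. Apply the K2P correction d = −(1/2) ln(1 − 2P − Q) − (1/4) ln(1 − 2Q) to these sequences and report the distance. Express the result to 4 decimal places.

0.2485

Differing sites — 10:C/T (Ti); 12:C/T (Ti); 13:C/G (Tv); 14:C/T (Ti); 20:C/A (Tv); 26:G/A (Ti).
Of the 6 differences, 4 transitions and 2 transversions over 29 sites: P = 4/29 = 0.137931, Q = 2/29 = 0.068966.
d = −0.5·ln(0.655172) − 0.25·ln(0.862068) = −0.5·(-0.422857) − 0.25·(-0.148421) = 0.2485.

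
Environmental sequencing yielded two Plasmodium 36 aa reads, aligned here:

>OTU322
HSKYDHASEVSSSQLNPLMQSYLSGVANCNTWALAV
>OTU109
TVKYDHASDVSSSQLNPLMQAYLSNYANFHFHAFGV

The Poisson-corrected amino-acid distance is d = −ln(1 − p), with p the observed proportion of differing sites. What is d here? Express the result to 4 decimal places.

The sequences differ at positions 1 (H/T), 2 (S/V), 9 (E/D), 21 (S/A), 25 (G/N), 26 (V/Y), 29 (C/F), 30 (N/H), 31 (T/F), 32 (W/H), 34 (L/F), 35 (A/G).
p = 12/36 = 0.333333.
d = −ln(1 − 0.333333) = −ln(0.666667) = 0.4055.

0.4055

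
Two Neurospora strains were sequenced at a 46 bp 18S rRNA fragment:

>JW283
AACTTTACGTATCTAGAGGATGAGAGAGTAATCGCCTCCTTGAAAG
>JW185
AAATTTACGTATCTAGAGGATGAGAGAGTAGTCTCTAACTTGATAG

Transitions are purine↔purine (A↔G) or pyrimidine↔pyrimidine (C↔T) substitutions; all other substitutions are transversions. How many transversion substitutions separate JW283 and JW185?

Differing sites — 3:C/A (Tv); 31:A/G (Ti); 34:G/T (Tv); 36:C/T (Ti); 37:T/A (Tv); 38:C/A (Tv); 44:A/T (Tv).
Of the 7 differences, 2 transitions and 5 transversions, so the answer is 5.

5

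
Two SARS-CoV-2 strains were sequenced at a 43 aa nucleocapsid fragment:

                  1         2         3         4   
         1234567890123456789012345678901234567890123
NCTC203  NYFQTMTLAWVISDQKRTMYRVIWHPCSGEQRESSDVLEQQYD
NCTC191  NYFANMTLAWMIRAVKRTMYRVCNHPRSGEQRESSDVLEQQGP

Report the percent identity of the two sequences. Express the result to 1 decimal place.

74.4%

The sequences differ at positions 4 (Q/A), 5 (T/N), 11 (V/M), 13 (S/R), 14 (D/A), 15 (Q/V), 23 (I/C), 24 (W/N), 27 (C/R), 42 (Y/G), 43 (D/P).
32 of the 43 sites match, so the percent identity is 32/43 × 100 = 74.4%.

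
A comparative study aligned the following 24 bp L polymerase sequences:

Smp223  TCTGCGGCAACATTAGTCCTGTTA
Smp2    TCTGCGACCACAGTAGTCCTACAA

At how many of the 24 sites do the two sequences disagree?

6

Differing sites — 7:G/A; 9:A/C; 13:T/G; 21:G/A; 22:T/C; 23:T/A.
That gives 6 mismatches out of 24 aligned sites, so the Hamming distance is 6.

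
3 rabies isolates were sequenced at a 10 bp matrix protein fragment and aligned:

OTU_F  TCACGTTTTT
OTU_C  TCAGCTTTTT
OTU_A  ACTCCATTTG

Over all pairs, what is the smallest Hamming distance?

2

Pairwise Hamming distances:
  OTU_F vs OTU_C: 2
  OTU_F vs OTU_A: 5
  OTU_C vs OTU_A: 5
The smallest is 2, between OTU_F and OTU_C.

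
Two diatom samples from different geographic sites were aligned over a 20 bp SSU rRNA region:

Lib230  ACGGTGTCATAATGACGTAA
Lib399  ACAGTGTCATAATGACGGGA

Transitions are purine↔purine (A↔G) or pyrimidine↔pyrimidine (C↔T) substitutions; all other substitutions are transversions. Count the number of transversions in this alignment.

1

Differing sites — 3:G/A (Ti); 18:T/G (Tv); 19:A/G (Ti).
Of the 3 differences, 2 transitions and 1 transversion, so the answer is 1.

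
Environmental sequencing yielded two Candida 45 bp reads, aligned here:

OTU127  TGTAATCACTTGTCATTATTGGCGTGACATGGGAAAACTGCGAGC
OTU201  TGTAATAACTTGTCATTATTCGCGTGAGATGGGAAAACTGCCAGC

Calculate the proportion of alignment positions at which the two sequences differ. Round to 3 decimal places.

0.089

Mismatches occur at site 7 (C↔A), site 21 (G↔C), site 28 (C↔G), site 42 (G↔C).
There are 4 differences over 45 sites, so p = 4/45 = 0.089.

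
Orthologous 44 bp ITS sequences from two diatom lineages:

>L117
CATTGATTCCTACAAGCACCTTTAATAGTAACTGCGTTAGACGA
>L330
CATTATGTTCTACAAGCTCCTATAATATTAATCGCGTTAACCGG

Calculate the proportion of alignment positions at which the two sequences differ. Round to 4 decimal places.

Differing sites — 5:G/A; 6:A/T; 7:T/G; 9:C/T; 18:A/T; 22:T/A; 28:G/T; 32:C/T; 33:T/C; 40:G/A; 41:A/C; 44:A/G.
There are 12 differences over 44 sites, so p = 12/44 = 0.2727.

0.2727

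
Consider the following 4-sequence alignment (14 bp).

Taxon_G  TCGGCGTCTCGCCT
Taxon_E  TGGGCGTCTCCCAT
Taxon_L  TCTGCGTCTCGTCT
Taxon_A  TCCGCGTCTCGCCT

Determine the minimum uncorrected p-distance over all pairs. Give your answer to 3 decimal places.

0.071

Pairwise Hamming distances:
  Taxon_G vs Taxon_E: 3
  Taxon_G vs Taxon_L: 2
  Taxon_G vs Taxon_A: 1
  Taxon_E vs Taxon_L: 5
  Taxon_E vs Taxon_A: 4
  Taxon_L vs Taxon_A: 2
The smallest is 1 mismatch, between Taxon_G and Taxon_A; p = 1/14 = 0.071.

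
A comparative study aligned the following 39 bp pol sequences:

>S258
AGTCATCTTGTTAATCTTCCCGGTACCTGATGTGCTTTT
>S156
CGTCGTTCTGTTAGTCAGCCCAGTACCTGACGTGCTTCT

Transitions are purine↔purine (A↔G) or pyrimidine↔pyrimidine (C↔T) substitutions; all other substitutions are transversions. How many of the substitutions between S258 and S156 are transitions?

Mismatches occur at site 1 (A↔C, transversion), site 5 (A↔G, transition), site 7 (C↔T, transition), site 8 (T↔C, transition), site 14 (A↔G, transition), site 17 (T↔A, transversion), site 18 (T↔G, transversion), site 22 (G↔A, transition), site 31 (T↔C, transition), site 38 (T↔C, transition).
Of the 10 differences, 7 transitions and 3 transversions, so the answer is 7.

7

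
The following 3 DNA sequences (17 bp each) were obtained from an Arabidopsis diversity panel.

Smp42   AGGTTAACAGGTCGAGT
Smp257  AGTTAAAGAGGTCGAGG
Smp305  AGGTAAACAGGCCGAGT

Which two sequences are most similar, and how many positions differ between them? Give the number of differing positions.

2

Pairwise Hamming distances:
  Smp42 vs Smp257: 4
  Smp42 vs Smp305: 2
  Smp257 vs Smp305: 4
The smallest is 2, between Smp42 and Smp305.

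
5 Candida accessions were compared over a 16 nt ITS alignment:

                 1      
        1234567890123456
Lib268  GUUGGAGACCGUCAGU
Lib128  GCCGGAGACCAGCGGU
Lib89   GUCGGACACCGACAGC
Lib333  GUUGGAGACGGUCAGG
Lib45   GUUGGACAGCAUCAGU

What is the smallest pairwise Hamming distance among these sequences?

2

Pairwise Hamming distances:
  Lib268 vs Lib128: 5
  Lib268 vs Lib89: 4
  Lib268 vs Lib333: 2
  Lib268 vs Lib45: 3
  Lib128 vs Lib89: 6
  Lib128 vs Lib333: 7
  Lib128 vs Lib45: 6
  Lib89 vs Lib333: 5
  Lib89 vs Lib45: 5
  Lib333 vs Lib45: 5
The smallest is 2, between Lib268 and Lib333.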